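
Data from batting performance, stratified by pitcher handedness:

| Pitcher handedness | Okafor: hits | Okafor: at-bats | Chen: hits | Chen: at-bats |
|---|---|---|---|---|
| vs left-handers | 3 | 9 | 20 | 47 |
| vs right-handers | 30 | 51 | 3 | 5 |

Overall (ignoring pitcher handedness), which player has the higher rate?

Vs left-handers: Okafor 3/9 = 33.3%, Chen 20/47 = 42.6% → Chen
Vs right-handers: Okafor 30/51 = 58.8%, Chen 3/5 = 60.0% → Chen
Overall: Okafor 33/60 = 55.0%, Chen 23/52 = 44.2% → Okafor
(Chen wins every pitcher group but Okafor wins overall — Chen's at-bats skew toward the low-rate vs left-handers group.)

Okafor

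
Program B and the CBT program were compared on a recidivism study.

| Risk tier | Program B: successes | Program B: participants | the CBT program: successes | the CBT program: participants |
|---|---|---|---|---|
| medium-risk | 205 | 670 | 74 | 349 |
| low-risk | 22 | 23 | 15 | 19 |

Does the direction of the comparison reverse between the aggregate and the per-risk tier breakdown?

Medium-risk: Program B 205/670 = 30.6%, the CBT program 74/349 = 21.2% → Program B
Low-risk: Program B 22/23 = 95.7%, the CBT program 15/19 = 78.9% → Program B
Overall: Program B 227/693 = 32.8%, the CBT program 89/368 = 24.2% → Program B
Program B wins overall and in every risk group — no reversal.

No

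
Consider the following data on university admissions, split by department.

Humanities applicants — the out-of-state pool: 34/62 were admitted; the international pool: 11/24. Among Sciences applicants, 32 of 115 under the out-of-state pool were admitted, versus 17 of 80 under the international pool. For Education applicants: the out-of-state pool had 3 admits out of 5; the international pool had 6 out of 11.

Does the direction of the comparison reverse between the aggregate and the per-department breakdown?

Humanities: the out-of-state pool 34/62 = 54.8%, the international pool 11/24 = 45.8% → the out-of-state pool
Sciences: the out-of-state pool 32/115 = 27.8%, the international pool 17/80 = 21.2% → the out-of-state pool
Education: the out-of-state pool 3/5 = 60.0%, the international pool 6/11 = 54.5% → the out-of-state pool
Overall: the out-of-state pool 69/182 = 37.9%, the international pool 34/115 = 29.6% → the out-of-state pool
The out-of-state pool wins overall and in every department group — no reversal.

No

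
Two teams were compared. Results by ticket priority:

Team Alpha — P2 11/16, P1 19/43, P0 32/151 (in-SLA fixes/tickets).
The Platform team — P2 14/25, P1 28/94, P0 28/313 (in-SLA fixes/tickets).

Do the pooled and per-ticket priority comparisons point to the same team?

Yes

P2: Team Alpha 11/16 = 68.8%, the Platform team 14/25 = 56.0% → Team Alpha
P1: Team Alpha 19/43 = 44.2%, the Platform team 28/94 = 29.8% → Team Alpha
P0: Team Alpha 32/151 = 21.2%, the Platform team 28/313 = 8.9% → Team Alpha
Overall: Team Alpha 62/210 = 29.5%, the Platform team 70/432 = 16.2% → Team Alpha
Team Alpha wins overall and in every ticket group — no reversal.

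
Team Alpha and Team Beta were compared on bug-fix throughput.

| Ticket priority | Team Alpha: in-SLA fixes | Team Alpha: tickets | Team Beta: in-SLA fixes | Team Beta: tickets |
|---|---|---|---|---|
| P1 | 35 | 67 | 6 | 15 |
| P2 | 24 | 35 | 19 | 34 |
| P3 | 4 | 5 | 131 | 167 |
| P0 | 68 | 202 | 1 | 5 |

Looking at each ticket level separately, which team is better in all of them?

P1: Team Alpha 35/67 = 52.2%, Team Beta 6/15 = 40.0% → Team Alpha
P2: Team Alpha 24/35 = 68.6%, Team Beta 19/34 = 55.9% → Team Alpha
P3: Team Alpha 4/5 = 80.0%, Team Beta 131/167 = 78.4% → Team Alpha
P0: Team Alpha 68/202 = 33.7%, Team Beta 1/5 = 20.0% → Team Alpha
Team Alpha has the higher rate in all 4 groups.

Team Alpha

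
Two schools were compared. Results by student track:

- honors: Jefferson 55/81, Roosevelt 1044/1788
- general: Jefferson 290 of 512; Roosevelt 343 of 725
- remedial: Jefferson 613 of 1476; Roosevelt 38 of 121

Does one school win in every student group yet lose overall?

Honors: Jefferson 55/81 = 67.9%, Roosevelt 1044/1788 = 58.4% → Jefferson
General: Jefferson 290/512 = 56.6%, Roosevelt 343/725 = 47.3% → Jefferson
Remedial: Jefferson 613/1476 = 41.5%, Roosevelt 38/121 = 31.4% → Jefferson
Overall: Jefferson 958/2069 = 46.3%, Roosevelt 1425/2634 = 54.1% → Roosevelt
Jefferson wins each student group but Roosevelt wins overall — the comparison reverses. Jefferson's students skew toward remedial, which has a lower base rate.

Yes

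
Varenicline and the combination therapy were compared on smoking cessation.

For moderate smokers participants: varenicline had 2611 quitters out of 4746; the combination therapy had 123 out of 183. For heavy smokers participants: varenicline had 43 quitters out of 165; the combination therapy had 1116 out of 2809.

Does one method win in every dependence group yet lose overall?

Yes

Moderate smokers: varenicline 2611/4746 = 55.0%, the combination therapy 123/183 = 67.2% → the combination therapy
Heavy smokers: varenicline 43/165 = 26.1%, the combination therapy 1116/2809 = 39.7% → the combination therapy
Overall: varenicline 2654/4911 = 54.0%, the combination therapy 1239/2992 = 41.4% → varenicline
The combination therapy wins each dependence group but varenicline wins overall — the comparison reverses. The combination therapy's participants skew toward heavy smokers, which has a lower base rate.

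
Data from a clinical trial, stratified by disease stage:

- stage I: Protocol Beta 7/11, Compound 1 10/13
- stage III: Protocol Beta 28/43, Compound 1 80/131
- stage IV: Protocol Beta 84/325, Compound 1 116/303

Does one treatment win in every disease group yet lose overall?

No

Stage I: Protocol Beta 7/11 = 63.6%, Compound 1 10/13 = 76.9% → Compound 1
Stage III: Protocol Beta 28/43 = 65.1%, Compound 1 80/131 = 61.1% → Protocol Beta
Stage IV: Protocol Beta 84/325 = 25.8%, Compound 1 116/303 = 38.3% → Compound 1
Overall: Protocol Beta 119/379 = 31.4%, Compound 1 206/447 = 46.1% → Compound 1
Neither sweeps: Protocol Beta wins 1 of 3 groups, Compound 1 wins 2. Compound 1 wins overall but not every group — no Simpson reversal.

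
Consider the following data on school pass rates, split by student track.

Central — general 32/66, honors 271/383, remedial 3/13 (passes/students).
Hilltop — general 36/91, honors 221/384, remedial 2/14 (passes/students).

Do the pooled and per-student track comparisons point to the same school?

Yes

General: Central 32/66 = 48.5%, Hilltop 36/91 = 39.6% → Central
Honors: Central 271/383 = 70.8%, Hilltop 221/384 = 57.6% → Central
Remedial: Central 3/13 = 23.1%, Hilltop 2/14 = 14.3% → Central
Overall: Central 306/462 = 66.2%, Hilltop 259/489 = 53.0% → Central
Central wins overall and in every student group — no reversal.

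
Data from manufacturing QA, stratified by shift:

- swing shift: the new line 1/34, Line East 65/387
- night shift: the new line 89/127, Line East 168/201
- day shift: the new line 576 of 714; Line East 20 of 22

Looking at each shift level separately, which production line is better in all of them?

Swing shift: the new line 1/34 = 2.9%, Line East 65/387 = 16.8% → Line East
Night shift: the new line 89/127 = 70.1%, Line East 168/201 = 83.6% → Line East
Day shift: the new line 576/714 = 80.7%, Line East 20/22 = 90.9% → Line East
Line East has the higher rate in all 3 groups.

Line East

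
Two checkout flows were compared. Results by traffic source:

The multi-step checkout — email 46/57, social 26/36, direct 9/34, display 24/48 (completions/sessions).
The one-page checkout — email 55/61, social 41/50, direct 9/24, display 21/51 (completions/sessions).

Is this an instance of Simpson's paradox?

Email: the multi-step checkout 46/57 = 80.7%, the one-page checkout 55/61 = 90.2% → the one-page checkout
Social: the multi-step checkout 26/36 = 72.2%, the one-page checkout 41/50 = 82.0% → the one-page checkout
Direct: the multi-step checkout 9/34 = 26.5%, the one-page checkout 9/24 = 37.5% → the one-page checkout
Display: the multi-step checkout 24/48 = 50.0%, the one-page checkout 21/51 = 41.2% → the multi-step checkout
Overall: the multi-step checkout 105/175 = 60.0%, the one-page checkout 126/186 = 67.7% → the one-page checkout
Neither sweeps: the multi-step checkout wins 1 of 4 groups, the one-page checkout wins 3. The one-page checkout wins overall but not every group — no Simpson reversal.

No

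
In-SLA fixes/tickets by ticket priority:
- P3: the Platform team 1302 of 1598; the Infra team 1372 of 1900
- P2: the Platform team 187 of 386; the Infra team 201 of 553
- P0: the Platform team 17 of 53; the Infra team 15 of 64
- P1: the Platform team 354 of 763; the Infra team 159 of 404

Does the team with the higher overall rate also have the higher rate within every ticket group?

P3: the Platform team 1302/1598 = 81.5%, the Infra team 1372/1900 = 72.2% → the Platform team
P2: the Platform team 187/386 = 48.4%, the Infra team 201/553 = 36.3% → the Platform team
P0: the Platform team 17/53 = 32.1%, the Infra team 15/64 = 23.4% → the Platform team
P1: the Platform team 354/763 = 46.4%, the Infra team 159/404 = 39.4% → the Platform team
Overall: the Platform team 1860/2800 = 66.4%, the Infra team 1747/2921 = 59.8% → the Platform team
The Platform team wins overall and in every ticket group — no reversal.

Yes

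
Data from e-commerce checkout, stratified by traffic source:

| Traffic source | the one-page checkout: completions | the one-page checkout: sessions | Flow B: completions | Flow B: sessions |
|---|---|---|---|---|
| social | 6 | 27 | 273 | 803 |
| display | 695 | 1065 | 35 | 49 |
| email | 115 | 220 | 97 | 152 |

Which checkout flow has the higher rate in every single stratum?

Flow B

Social: the one-page checkout 6/27 = 22.2%, Flow B 273/803 = 34.0% → Flow B
Display: the one-page checkout 695/1065 = 65.3%, Flow B 35/49 = 71.4% → Flow B
Email: the one-page checkout 115/220 = 52.3%, Flow B 97/152 = 63.8% → Flow B
Flow B has the higher rate in all 3 groups.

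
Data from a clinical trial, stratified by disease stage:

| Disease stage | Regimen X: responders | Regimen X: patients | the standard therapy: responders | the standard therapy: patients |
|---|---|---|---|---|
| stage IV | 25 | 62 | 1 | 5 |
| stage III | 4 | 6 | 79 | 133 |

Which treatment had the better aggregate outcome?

Stage IV: Regimen X 25/62 = 40.3%, the standard therapy 1/5 = 20.0% → Regimen X
Stage III: Regimen X 4/6 = 66.7%, the standard therapy 79/133 = 59.4% → Regimen X
Overall: Regimen X 29/68 = 42.6%, the standard therapy 80/138 = 58.0% → the standard therapy
(Regimen X wins every disease group but the standard therapy wins overall — Regimen X's patients skew toward the low-rate stage IV group.)

the standard therapy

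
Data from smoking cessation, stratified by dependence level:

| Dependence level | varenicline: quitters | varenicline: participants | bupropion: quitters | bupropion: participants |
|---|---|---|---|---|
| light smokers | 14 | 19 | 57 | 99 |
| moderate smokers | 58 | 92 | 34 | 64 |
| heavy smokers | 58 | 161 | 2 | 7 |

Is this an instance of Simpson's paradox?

Light smokers: varenicline 14/19 = 73.7%, bupropion 57/99 = 57.6% → varenicline
Moderate smokers: varenicline 58/92 = 63.0%, bupropion 34/64 = 53.1% → varenicline
Heavy smokers: varenicline 58/161 = 36.0%, bupropion 2/7 = 28.6% → varenicline
Overall: varenicline 130/272 = 47.8%, bupropion 93/170 = 54.7% → bupropion
Varenicline wins each dependence group but bupropion wins overall — the comparison reverses. Varenicline's participants skew toward heavy smokers, which has a lower base rate.

Yes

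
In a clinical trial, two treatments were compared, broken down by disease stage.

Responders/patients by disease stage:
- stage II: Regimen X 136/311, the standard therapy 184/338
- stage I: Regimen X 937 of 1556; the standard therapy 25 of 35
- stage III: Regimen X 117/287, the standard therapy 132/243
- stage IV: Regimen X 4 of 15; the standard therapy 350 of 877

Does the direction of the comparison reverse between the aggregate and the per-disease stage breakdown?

Stage II: Regimen X 136/311 = 43.7%, the standard therapy 184/338 = 54.4% → the standard therapy
Stage I: Regimen X 937/1556 = 60.2%, the standard therapy 25/35 = 71.4% → the standard therapy
Stage III: Regimen X 117/287 = 40.8%, the standard therapy 132/243 = 54.3% → the standard therapy
Stage IV: Regimen X 4/15 = 26.7%, the standard therapy 350/877 = 39.9% → the standard therapy
Overall: Regimen X 1194/2169 = 55.0%, the standard therapy 691/1493 = 46.3% → Regimen X
The standard therapy wins each disease group but Regimen X wins overall — the comparison reverses. The standard therapy's patients skew toward stage IV, which has a lower base rate.

Yes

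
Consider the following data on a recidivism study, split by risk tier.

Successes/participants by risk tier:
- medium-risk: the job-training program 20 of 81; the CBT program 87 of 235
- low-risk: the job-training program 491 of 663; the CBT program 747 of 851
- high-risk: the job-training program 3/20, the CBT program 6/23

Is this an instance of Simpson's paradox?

No

Medium-risk: the job-training program 20/81 = 24.7%, the CBT program 87/235 = 37.0% → the CBT program
Low-risk: the job-training program 491/663 = 74.1%, the CBT program 747/851 = 87.8% → the CBT program
High-risk: the job-training program 3/20 = 15.0%, the CBT program 6/23 = 26.1% → the CBT program
Overall: the job-training program 514/764 = 67.3%, the CBT program 840/1109 = 75.7% → the CBT program
The CBT program wins overall and in every risk group — no reversal.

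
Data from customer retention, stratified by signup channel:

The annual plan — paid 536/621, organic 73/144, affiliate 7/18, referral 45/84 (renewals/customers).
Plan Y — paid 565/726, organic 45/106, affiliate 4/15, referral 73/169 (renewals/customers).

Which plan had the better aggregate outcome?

Paid: the annual plan 536/621 = 86.3%, Plan Y 565/726 = 77.8% → the annual plan
Organic: the annual plan 73/144 = 50.7%, Plan Y 45/106 = 42.5% → the annual plan
Affiliate: the annual plan 7/18 = 38.9%, Plan Y 4/15 = 26.7% → the annual plan
Referral: the annual plan 45/84 = 53.6%, Plan Y 73/169 = 43.2% → the annual plan
Overall: the annual plan 661/867 = 76.2%, Plan Y 687/1016 = 67.6% → the annual plan

the annual plan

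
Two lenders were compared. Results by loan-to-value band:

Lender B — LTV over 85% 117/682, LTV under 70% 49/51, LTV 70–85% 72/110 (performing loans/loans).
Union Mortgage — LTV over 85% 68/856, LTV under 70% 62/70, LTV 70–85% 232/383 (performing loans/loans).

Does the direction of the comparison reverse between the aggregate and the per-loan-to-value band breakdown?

No

LTV over 85%: Lender B 117/682 = 17.2%, Union Mortgage 68/856 = 7.9% → Lender B
LTV under 70%: Lender B 49/51 = 96.1%, Union Mortgage 62/70 = 88.6% → Lender B
LTV 70–85%: Lender B 72/110 = 65.5%, Union Mortgage 232/383 = 60.6% → Lender B
Overall: Lender B 238/843 = 28.2%, Union Mortgage 362/1309 = 27.7% → Lender B
Lender B wins overall and in every loan-to-value group — no reversal.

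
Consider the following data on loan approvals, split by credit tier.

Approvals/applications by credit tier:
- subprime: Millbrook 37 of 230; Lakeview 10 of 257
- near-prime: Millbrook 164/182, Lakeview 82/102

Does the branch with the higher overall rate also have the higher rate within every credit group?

Subprime: Millbrook 37/230 = 16.1%, Lakeview 10/257 = 3.9% → Millbrook
Near-prime: Millbrook 164/182 = 90.1%, Lakeview 82/102 = 80.4% → Millbrook
Overall: Millbrook 201/412 = 48.8%, Lakeview 92/359 = 25.6% → Millbrook
Millbrook wins overall and in every credit group — no reversal.

Yes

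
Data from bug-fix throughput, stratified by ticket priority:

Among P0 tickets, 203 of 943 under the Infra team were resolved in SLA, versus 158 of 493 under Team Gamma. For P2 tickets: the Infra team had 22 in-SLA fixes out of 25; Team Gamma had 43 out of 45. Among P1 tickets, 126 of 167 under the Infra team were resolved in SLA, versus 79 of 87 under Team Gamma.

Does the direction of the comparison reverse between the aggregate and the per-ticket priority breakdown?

P0: the Infra team 203/943 = 21.5%, Team Gamma 158/493 = 32.0% → Team Gamma
P2: the Infra team 22/25 = 88.0%, Team Gamma 43/45 = 95.6% → Team Gamma
P1: the Infra team 126/167 = 75.4%, Team Gamma 79/87 = 90.8% → Team Gamma
Overall: the Infra team 351/1135 = 30.9%, Team Gamma 280/625 = 44.8% → Team Gamma
Team Gamma wins overall and in every ticket group — no reversal.

No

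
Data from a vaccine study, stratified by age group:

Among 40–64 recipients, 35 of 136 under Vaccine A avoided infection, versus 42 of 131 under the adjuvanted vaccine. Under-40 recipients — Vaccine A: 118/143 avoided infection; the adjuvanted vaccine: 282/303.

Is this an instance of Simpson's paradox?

40–64: Vaccine A 35/136 = 25.7%, the adjuvanted vaccine 42/131 = 32.1% → the adjuvanted vaccine
Under-40: Vaccine A 118/143 = 82.5%, the adjuvanted vaccine 282/303 = 93.1% → the adjuvanted vaccine
Overall: Vaccine A 153/279 = 54.8%, the adjuvanted vaccine 324/434 = 74.7% → the adjuvanted vaccine
The adjuvanted vaccine wins overall and in every age group — no reversal.

No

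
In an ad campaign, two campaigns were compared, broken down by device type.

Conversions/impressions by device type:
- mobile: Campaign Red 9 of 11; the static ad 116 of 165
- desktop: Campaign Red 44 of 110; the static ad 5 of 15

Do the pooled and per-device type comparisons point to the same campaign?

Mobile: Campaign Red 9/11 = 81.8%, the static ad 116/165 = 70.3% → Campaign Red
Desktop: Campaign Red 44/110 = 40.0%, the static ad 5/15 = 33.3% → Campaign Red
Overall: Campaign Red 53/121 = 43.8%, the static ad 121/180 = 67.2% → the static ad
Campaign Red wins each device group but the static ad wins overall — the comparison reverses. Campaign Red's impressions skew toward desktop, which has a lower base rate.

No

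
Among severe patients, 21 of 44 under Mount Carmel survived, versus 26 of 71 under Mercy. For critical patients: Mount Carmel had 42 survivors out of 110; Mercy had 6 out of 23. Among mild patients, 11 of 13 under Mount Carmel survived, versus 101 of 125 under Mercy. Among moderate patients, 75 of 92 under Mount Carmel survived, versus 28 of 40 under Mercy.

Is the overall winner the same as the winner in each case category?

No

Severe: Mount Carmel 21/44 = 47.7%, Mercy 26/71 = 36.6% → Mount Carmel
Critical: Mount Carmel 42/110 = 38.2%, Mercy 6/23 = 26.1% → Mount Carmel
Mild: Mount Carmel 11/13 = 84.6%, Mercy 101/125 = 80.8% → Mount Carmel
Moderate: Mount Carmel 75/92 = 81.5%, Mercy 28/40 = 70.0% → Mount Carmel
Overall: Mount Carmel 149/259 = 57.5%, Mercy 161/259 = 62.2% → Mercy
Mount Carmel wins each case group but Mercy wins overall — the comparison reverses. Mount Carmel's patients skew toward critical, which has a lower base rate.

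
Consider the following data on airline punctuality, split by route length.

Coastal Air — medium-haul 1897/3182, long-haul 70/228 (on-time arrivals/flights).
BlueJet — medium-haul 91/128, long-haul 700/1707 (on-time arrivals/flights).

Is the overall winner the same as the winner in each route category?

No

Medium-haul: Coastal Air 1897/3182 = 59.6%, BlueJet 91/128 = 71.1% → BlueJet
Long-haul: Coastal Air 70/228 = 30.7%, BlueJet 700/1707 = 41.0% → BlueJet
Overall: Coastal Air 1967/3410 = 57.7%, BlueJet 791/1835 = 43.1% → Coastal Air
BlueJet wins each route group but Coastal Air wins overall — the comparison reverses. BlueJet's flights skew toward long-haul, which has a lower base rate.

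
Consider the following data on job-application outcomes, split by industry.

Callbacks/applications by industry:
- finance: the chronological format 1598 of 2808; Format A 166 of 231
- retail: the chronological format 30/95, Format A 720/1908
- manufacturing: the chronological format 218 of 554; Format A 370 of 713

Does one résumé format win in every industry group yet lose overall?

Yes

Finance: the chronological format 1598/2808 = 56.9%, Format A 166/231 = 71.9% → Format A
Retail: the chronological format 30/95 = 31.6%, Format A 720/1908 = 37.7% → Format A
Manufacturing: the chronological format 218/554 = 39.4%, Format A 370/713 = 51.9% → Format A
Overall: the chronological format 1846/3457 = 53.4%, Format A 1256/2852 = 44.0% → the chronological format
Format A wins each industry group but the chronological format wins overall — the comparison reverses. Format A's applications skew toward retail, which has a lower base rate.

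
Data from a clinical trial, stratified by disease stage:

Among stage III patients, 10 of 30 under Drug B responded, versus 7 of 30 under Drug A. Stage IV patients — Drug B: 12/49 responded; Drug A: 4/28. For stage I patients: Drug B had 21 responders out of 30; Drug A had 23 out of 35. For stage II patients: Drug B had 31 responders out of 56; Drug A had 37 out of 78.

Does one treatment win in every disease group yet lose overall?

Stage III: Drug B 10/30 = 33.3%, Drug A 7/30 = 23.3% → Drug B
Stage IV: Drug B 12/49 = 24.5%, Drug A 4/28 = 14.3% → Drug B
Stage I: Drug B 21/30 = 70.0%, Drug A 23/35 = 65.7% → Drug B
Stage II: Drug B 31/56 = 55.4%, Drug A 37/78 = 47.4% → Drug B
Overall: Drug B 74/165 = 44.8%, Drug A 71/171 = 41.5% → Drug B
Drug B wins overall and in every disease group — no reversal.

No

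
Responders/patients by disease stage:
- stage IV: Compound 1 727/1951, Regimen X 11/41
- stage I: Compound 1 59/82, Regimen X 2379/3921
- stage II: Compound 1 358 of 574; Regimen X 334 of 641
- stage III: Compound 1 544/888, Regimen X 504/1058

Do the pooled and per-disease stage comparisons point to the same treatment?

Stage IV: Compound 1 727/1951 = 37.3%, Regimen X 11/41 = 26.8% → Compound 1
Stage I: Compound 1 59/82 = 72.0%, Regimen X 2379/3921 = 60.7% → Compound 1
Stage II: Compound 1 358/574 = 62.4%, Regimen X 334/641 = 52.1% → Compound 1
Stage III: Compound 1 544/888 = 61.3%, Regimen X 504/1058 = 47.6% → Compound 1
Overall: Compound 1 1688/3495 = 48.3%, Regimen X 3228/5661 = 57.0% → Regimen X
Compound 1 wins each disease group but Regimen X wins overall — the comparison reverses. Compound 1's patients skew toward stage IV, which has a lower base rate.

No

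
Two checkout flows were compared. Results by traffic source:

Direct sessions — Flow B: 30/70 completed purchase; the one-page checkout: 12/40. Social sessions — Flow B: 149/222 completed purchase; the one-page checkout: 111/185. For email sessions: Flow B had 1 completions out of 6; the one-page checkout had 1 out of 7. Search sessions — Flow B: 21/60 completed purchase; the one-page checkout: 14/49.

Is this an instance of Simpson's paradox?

Direct: Flow B 30/70 = 42.9%, the one-page checkout 12/40 = 30.0% → Flow B
Social: Flow B 149/222 = 67.1%, the one-page checkout 111/185 = 60.0% → Flow B
Email: Flow B 1/6 = 16.7%, the one-page checkout 1/7 = 14.3% → Flow B
Search: Flow B 21/60 = 35.0%, the one-page checkout 14/49 = 28.6% → Flow B
Overall: Flow B 201/358 = 56.1%, the one-page checkout 138/281 = 49.1% → Flow B
Flow B wins overall and in every traffic group — no reversal.

No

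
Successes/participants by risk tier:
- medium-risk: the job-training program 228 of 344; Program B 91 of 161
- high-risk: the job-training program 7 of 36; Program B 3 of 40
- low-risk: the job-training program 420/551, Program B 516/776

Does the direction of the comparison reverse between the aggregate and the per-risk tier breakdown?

Medium-risk: the job-training program 228/344 = 66.3%, Program B 91/161 = 56.5% → the job-training program
High-risk: the job-training program 7/36 = 19.4%, Program B 3/40 = 7.5% → the job-training program
Low-risk: the job-training program 420/551 = 76.2%, Program B 516/776 = 66.5% → the job-training program
Overall: the job-training program 655/931 = 70.4%, Program B 610/977 = 62.4% → the job-training program
The job-training program wins overall and in every risk group — no reversal.

No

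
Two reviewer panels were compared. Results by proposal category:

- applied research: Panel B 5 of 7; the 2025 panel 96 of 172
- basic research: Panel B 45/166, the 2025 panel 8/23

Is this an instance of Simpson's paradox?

Applied research: Panel B 5/7 = 71.4%, the 2025 panel 96/172 = 55.8% → Panel B
Basic research: Panel B 45/166 = 27.1%, the 2025 panel 8/23 = 34.8% → the 2025 panel
Overall: Panel B 50/173 = 28.9%, the 2025 panel 104/195 = 53.3% → the 2025 panel
Neither sweeps: Panel B wins 1 of 2 groups, the 2025 panel wins 1. The 2025 panel wins overall but not every group — no Simpson reversal.

No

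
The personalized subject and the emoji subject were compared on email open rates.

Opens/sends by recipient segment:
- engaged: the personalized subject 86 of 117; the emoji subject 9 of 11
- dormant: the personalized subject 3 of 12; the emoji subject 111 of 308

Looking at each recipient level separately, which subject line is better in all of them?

Engaged: the personalized subject 86/117 = 73.5%, the emoji subject 9/11 = 81.8% → the emoji subject
Dormant: the personalized subject 3/12 = 25.0%, the emoji subject 111/308 = 36.0% → the emoji subject
The emoji subject has the higher rate in both groups.

the emoji subject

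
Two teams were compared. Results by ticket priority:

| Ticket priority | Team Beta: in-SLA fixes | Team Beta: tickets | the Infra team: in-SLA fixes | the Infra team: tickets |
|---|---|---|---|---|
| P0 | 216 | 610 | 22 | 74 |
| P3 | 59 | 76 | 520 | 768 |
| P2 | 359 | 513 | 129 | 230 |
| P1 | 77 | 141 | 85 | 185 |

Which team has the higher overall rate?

P0: Team Beta 216/610 = 35.4%, the Infra team 22/74 = 29.7% → Team Beta
P3: Team Beta 59/76 = 77.6%, the Infra team 520/768 = 67.7% → Team Beta
P2: Team Beta 359/513 = 70.0%, the Infra team 129/230 = 56.1% → Team Beta
P1: Team Beta 77/141 = 54.6%, the Infra team 85/185 = 45.9% → Team Beta
Overall: Team Beta 711/1340 = 53.1%, the Infra team 756/1257 = 60.1% → the Infra team
(Team Beta wins every ticket group but the Infra team wins overall — Team Beta's tickets skew toward the low-rate P0 group.)

the Infra team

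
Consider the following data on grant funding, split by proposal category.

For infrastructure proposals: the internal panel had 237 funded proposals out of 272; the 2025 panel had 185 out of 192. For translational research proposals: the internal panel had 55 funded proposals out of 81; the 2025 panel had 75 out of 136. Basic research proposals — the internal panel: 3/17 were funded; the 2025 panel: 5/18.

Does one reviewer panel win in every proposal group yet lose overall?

Infrastructure: the internal panel 237/272 = 87.1%, the 2025 panel 185/192 = 96.4% → the 2025 panel
Translational research: the internal panel 55/81 = 67.9%, the 2025 panel 75/136 = 55.1% → the internal panel
Basic research: the internal panel 3/17 = 17.6%, the 2025 panel 5/18 = 27.8% → the 2025 panel
Overall: the internal panel 295/370 = 79.7%, the 2025 panel 265/346 = 76.6% → the internal panel
Neither sweeps: the internal panel wins 1 of 3 groups, the 2025 panel wins 2. The internal panel wins overall but not every group — no Simpson reversal.

No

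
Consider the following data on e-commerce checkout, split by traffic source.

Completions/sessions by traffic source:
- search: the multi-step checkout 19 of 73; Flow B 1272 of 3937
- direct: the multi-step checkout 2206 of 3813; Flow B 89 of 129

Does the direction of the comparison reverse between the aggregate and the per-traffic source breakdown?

Yes

Search: the multi-step checkout 19/73 = 26.0%, Flow B 1272/3937 = 32.3% → Flow B
Direct: the multi-step checkout 2206/3813 = 57.9%, Flow B 89/129 = 69.0% → Flow B
Overall: the multi-step checkout 2225/3886 = 57.3%, Flow B 1361/4066 = 33.5% → the multi-step checkout
Flow B wins each traffic group but the multi-step checkout wins overall — the comparison reverses. Flow B's sessions skew toward search, which has a lower base rate.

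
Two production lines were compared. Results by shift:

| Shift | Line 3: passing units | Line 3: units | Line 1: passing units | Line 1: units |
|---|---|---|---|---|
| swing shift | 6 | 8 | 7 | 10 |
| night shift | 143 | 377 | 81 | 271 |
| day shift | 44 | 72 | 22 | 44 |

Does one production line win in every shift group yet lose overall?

Swing shift: Line 3 6/8 = 75.0%, Line 1 7/10 = 70.0% → Line 3
Night shift: Line 3 143/377 = 37.9%, Line 1 81/271 = 29.9% → Line 3
Day shift: Line 3 44/72 = 61.1%, Line 1 22/44 = 50.0% → Line 3
Overall: Line 3 193/457 = 42.2%, Line 1 110/325 = 33.8% → Line 3
Line 3 wins overall and in every shift group — no reversal.

No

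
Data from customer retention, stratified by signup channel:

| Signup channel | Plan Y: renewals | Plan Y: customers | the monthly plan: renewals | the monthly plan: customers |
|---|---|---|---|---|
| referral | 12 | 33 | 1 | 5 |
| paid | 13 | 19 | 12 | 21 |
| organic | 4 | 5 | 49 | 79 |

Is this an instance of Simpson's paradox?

Referral: Plan Y 12/33 = 36.4%, the monthly plan 1/5 = 20.0% → Plan Y
Paid: Plan Y 13/19 = 68.4%, the monthly plan 12/21 = 57.1% → Plan Y
Organic: Plan Y 4/5 = 80.0%, the monthly plan 49/79 = 62.0% → Plan Y
Overall: Plan Y 29/57 = 50.9%, the monthly plan 62/105 = 59.0% → the monthly plan
Plan Y wins each signup group but the monthly plan wins overall — the comparison reverses. Plan Y's customers skew toward referral, which has a lower base rate.

Yes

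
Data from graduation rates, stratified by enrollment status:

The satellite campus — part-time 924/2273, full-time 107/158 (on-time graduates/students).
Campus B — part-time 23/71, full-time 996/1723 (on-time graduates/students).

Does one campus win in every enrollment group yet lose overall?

Part-time: the satellite campus 924/2273 = 40.7%, Campus B 23/71 = 32.4% → the satellite campus
Full-time: the satellite campus 107/158 = 67.7%, Campus B 996/1723 = 57.8% → the satellite campus
Overall: the satellite campus 1031/2431 = 42.4%, Campus B 1019/1794 = 56.8% → Campus B
The satellite campus wins each enrollment group but Campus B wins overall — the comparison reverses. The satellite campus's students skew toward part-time, which has a lower base rate.

Yes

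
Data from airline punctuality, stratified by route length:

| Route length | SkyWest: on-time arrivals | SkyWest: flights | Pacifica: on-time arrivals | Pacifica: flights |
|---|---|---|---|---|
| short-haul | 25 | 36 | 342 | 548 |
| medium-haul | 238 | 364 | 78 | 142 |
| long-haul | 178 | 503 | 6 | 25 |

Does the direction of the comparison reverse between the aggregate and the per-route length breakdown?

Yes

Short-haul: SkyWest 25/36 = 69.4%, Pacifica 342/548 = 62.4% → SkyWest
Medium-haul: SkyWest 238/364 = 65.4%, Pacifica 78/142 = 54.9% → SkyWest
Long-haul: SkyWest 178/503 = 35.4%, Pacifica 6/25 = 24.0% → SkyWest
Overall: SkyWest 441/903 = 48.8%, Pacifica 426/715 = 59.6% → Pacifica
SkyWest wins each route group but Pacifica wins overall — the comparison reverses. SkyWest's flights skew toward long-haul, which has a lower base rate.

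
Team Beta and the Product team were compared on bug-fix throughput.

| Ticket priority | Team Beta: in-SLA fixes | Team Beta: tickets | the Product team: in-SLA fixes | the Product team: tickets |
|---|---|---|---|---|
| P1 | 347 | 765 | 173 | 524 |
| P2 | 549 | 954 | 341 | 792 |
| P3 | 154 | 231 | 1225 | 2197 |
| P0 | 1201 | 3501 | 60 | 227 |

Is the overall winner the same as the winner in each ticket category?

No

P1: Team Beta 347/765 = 45.4%, the Product team 173/524 = 33.0% → Team Beta
P2: Team Beta 549/954 = 57.5%, the Product team 341/792 = 43.1% → Team Beta
P3: Team Beta 154/231 = 66.7%, the Product team 1225/2197 = 55.8% → Team Beta
P0: Team Beta 1201/3501 = 34.3%, the Product team 60/227 = 26.4% → Team Beta
Overall: Team Beta 2251/5451 = 41.3%, the Product team 1799/3740 = 48.1% → the Product team
Team Beta wins each ticket group but the Product team wins overall — the comparison reverses. Team Beta's tickets skew toward P0, which has a lower base rate.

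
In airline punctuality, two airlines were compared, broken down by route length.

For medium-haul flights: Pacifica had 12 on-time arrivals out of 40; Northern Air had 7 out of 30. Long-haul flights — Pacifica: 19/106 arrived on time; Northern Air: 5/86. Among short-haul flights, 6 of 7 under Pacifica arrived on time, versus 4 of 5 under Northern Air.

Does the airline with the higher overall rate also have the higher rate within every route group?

Medium-haul: Pacifica 12/40 = 30.0%, Northern Air 7/30 = 23.3% → Pacifica
Long-haul: Pacifica 19/106 = 17.9%, Northern Air 5/86 = 5.8% → Pacifica
Short-haul: Pacifica 6/7 = 85.7%, Northern Air 4/5 = 80.0% → Pacifica
Overall: Pacifica 37/153 = 24.2%, Northern Air 16/121 = 13.2% → Pacifica
Pacifica wins overall and in every route group — no reversal.

Yes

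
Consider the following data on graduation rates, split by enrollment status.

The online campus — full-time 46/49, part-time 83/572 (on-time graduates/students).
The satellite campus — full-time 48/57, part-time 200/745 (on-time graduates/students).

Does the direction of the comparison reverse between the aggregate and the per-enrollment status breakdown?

Full-time: the online campus 46/49 = 93.9%, the satellite campus 48/57 = 84.2% → the online campus
Part-time: the online campus 83/572 = 14.5%, the satellite campus 200/745 = 26.8% → the satellite campus
Overall: the online campus 129/621 = 20.8%, the satellite campus 248/802 = 30.9% → the satellite campus
Neither sweeps: the online campus wins 1 of 2 groups, the satellite campus wins 1. The satellite campus wins overall but not every group — no Simpson reversal.

No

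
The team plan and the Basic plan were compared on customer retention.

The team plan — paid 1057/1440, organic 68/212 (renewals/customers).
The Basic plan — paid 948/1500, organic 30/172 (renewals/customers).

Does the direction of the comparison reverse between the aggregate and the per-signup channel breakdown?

Paid: the team plan 1057/1440 = 73.4%, the Basic plan 948/1500 = 63.2% → the team plan
Organic: the team plan 68/212 = 32.1%, the Basic plan 30/172 = 17.4% → the team plan
Overall: the team plan 1125/1652 = 68.1%, the Basic plan 978/1672 = 58.5% → the team plan
The team plan wins overall and in every signup group — no reversal.

No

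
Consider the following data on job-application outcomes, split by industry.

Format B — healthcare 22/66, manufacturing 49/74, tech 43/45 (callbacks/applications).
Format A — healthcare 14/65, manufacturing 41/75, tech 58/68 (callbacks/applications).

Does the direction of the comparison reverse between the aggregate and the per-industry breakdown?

No

Healthcare: Format B 22/66 = 33.3%, Format A 14/65 = 21.5% → Format B
Manufacturing: Format B 49/74 = 66.2%, Format A 41/75 = 54.7% → Format B
Tech: Format B 43/45 = 95.6%, Format A 58/68 = 85.3% → Format B
Overall: Format B 114/185 = 61.6%, Format A 113/208 = 54.3% → Format B
Format B wins overall and in every industry group — no reversal.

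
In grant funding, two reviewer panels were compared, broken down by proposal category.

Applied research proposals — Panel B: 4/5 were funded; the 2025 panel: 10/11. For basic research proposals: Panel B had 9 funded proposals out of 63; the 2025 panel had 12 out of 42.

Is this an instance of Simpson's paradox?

No

Applied research: Panel B 4/5 = 80.0%, the 2025 panel 10/11 = 90.9% → the 2025 panel
Basic research: Panel B 9/63 = 14.3%, the 2025 panel 12/42 = 28.6% → the 2025 panel
Overall: Panel B 13/68 = 19.1%, the 2025 panel 22/53 = 41.5% → the 2025 panel
The 2025 panel wins overall and in every proposal group — no reversal.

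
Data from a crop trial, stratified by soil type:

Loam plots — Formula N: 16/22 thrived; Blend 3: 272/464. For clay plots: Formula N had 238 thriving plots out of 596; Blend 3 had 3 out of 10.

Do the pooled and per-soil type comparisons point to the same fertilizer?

Loam: Formula N 16/22 = 72.7%, Blend 3 272/464 = 58.6% → Formula N
Clay: Formula N 238/596 = 39.9%, Blend 3 3/10 = 30.0% → Formula N
Overall: Formula N 254/618 = 41.1%, Blend 3 275/474 = 58.0% → Blend 3
Formula N wins each soil group but Blend 3 wins overall — the comparison reverses. Formula N's plots skew toward clay, which has a lower base rate.

No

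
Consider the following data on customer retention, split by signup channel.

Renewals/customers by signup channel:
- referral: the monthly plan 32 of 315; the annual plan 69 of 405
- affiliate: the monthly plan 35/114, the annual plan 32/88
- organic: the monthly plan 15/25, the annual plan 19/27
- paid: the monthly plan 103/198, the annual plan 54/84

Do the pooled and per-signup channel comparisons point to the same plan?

Referral: the monthly plan 32/315 = 10.2%, the annual plan 69/405 = 17.0% → the annual plan
Affiliate: the monthly plan 35/114 = 30.7%, the annual plan 32/88 = 36.4% → the annual plan
Organic: the monthly plan 15/25 = 60.0%, the annual plan 19/27 = 70.4% → the annual plan
Paid: the monthly plan 103/198 = 52.0%, the annual plan 54/84 = 64.3% → the annual plan
Overall: the monthly plan 185/652 = 28.4%, the annual plan 174/604 = 28.8% → the annual plan
The annual plan wins overall and in every signup group — no reversal.

Yes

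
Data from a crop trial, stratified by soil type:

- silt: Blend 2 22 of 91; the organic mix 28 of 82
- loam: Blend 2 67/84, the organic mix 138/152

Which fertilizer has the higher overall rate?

Silt: Blend 2 22/91 = 24.2%, the organic mix 28/82 = 34.1% → the organic mix
Loam: Blend 2 67/84 = 79.8%, the organic mix 138/152 = 90.8% → the organic mix
Overall: Blend 2 89/175 = 50.9%, the organic mix 166/234 = 70.9% → the organic mix

the organic mix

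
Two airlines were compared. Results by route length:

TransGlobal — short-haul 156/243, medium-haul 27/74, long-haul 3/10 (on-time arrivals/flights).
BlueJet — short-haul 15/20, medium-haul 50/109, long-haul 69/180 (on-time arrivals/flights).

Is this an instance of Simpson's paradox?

Yes

Short-haul: TransGlobal 156/243 = 64.2%, BlueJet 15/20 = 75.0% → BlueJet
Medium-haul: TransGlobal 27/74 = 36.5%, BlueJet 50/109 = 45.9% → BlueJet
Long-haul: TransGlobal 3/10 = 30.0%, BlueJet 69/180 = 38.3% → BlueJet
Overall: TransGlobal 186/327 = 56.9%, BlueJet 134/309 = 43.4% → TransGlobal
BlueJet wins each route group but TransGlobal wins overall — the comparison reverses. BlueJet's flights skew toward long-haul, which has a lower base rate.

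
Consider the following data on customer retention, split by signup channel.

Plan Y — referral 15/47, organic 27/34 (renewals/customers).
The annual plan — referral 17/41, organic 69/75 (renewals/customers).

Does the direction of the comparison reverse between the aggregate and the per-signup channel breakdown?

No

Referral: Plan Y 15/47 = 31.9%, the annual plan 17/41 = 41.5% → the annual plan
Organic: Plan Y 27/34 = 79.4%, the annual plan 69/75 = 92.0% → the annual plan
Overall: Plan Y 42/81 = 51.9%, the annual plan 86/116 = 74.1% → the annual plan
The annual plan wins overall and in every signup group — no reversal.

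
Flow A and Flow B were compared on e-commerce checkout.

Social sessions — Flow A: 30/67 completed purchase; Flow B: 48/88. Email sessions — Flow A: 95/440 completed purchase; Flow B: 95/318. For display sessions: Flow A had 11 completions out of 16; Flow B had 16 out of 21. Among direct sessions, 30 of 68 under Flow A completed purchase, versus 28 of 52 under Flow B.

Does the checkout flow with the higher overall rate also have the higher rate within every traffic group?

Yes

Social: Flow A 30/67 = 44.8%, Flow B 48/88 = 54.5% → Flow B
Email: Flow A 95/440 = 21.6%, Flow B 95/318 = 29.9% → Flow B
Display: Flow A 11/16 = 68.8%, Flow B 16/21 = 76.2% → Flow B
Direct: Flow A 30/68 = 44.1%, Flow B 28/52 = 53.8% → Flow B
Overall: Flow A 166/591 = 28.1%, Flow B 187/479 = 39.0% → Flow B
Flow B wins overall and in every traffic group — no reversal.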